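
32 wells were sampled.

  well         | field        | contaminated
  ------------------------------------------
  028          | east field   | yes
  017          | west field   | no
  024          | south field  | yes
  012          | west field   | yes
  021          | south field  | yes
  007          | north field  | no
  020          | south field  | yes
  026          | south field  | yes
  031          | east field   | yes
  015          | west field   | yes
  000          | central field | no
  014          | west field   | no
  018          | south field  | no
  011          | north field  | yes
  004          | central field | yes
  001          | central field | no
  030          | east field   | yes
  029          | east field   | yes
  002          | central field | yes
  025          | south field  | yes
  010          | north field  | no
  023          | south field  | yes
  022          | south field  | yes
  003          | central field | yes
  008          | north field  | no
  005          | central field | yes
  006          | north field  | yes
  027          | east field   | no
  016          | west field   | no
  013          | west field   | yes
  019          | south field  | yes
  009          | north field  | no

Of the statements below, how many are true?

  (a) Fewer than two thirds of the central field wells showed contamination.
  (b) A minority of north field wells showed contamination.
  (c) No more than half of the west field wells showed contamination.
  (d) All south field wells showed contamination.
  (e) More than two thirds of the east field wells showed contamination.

(a) central field: |A| = 6, |A ∩ B| = 4; needs |A ∩ B| / |A| < 2/3 — false.
(b) north field: |A| = 6, |A ∩ B| = 2; needs |A ∩ B| < |A ∖ B| — true.
(c) west field: |A| = 6, |A ∩ B| = 3; needs |A ∩ B| ≤ |A ∖ B| — true.
(d) south field: |A| = 9, |A ∩ B| = 8; needs A ⊆ B, i.e. every element of A is in B (|A ∖ B| = 0) — false.
(e) east field: |A| = 5, |A ∩ B| = 4; needs |A ∩ B| / |A| > 2/3 — true.

3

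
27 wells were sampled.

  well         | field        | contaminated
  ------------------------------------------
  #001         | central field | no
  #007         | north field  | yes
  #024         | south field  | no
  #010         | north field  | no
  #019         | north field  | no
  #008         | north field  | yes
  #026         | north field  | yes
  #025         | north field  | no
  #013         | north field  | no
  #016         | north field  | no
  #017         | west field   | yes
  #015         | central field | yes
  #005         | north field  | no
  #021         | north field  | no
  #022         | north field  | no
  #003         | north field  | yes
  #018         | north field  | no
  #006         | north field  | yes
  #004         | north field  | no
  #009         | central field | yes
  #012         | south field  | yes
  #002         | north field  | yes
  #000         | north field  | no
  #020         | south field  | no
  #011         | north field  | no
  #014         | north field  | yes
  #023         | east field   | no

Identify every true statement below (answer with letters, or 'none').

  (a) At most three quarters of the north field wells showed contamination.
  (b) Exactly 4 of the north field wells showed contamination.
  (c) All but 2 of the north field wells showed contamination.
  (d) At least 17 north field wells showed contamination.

(a)

|A| = 19, |A ∩ B| = 7, |A ∖ B| = 12.
(a) |A ∩ B| / |A| ≤ 3/4: holds.
(b) |A ∩ B| = 4: fails.
(c) |A ∖ B| = 2: fails.
(d) |A ∩ B| ≥ 17: fails.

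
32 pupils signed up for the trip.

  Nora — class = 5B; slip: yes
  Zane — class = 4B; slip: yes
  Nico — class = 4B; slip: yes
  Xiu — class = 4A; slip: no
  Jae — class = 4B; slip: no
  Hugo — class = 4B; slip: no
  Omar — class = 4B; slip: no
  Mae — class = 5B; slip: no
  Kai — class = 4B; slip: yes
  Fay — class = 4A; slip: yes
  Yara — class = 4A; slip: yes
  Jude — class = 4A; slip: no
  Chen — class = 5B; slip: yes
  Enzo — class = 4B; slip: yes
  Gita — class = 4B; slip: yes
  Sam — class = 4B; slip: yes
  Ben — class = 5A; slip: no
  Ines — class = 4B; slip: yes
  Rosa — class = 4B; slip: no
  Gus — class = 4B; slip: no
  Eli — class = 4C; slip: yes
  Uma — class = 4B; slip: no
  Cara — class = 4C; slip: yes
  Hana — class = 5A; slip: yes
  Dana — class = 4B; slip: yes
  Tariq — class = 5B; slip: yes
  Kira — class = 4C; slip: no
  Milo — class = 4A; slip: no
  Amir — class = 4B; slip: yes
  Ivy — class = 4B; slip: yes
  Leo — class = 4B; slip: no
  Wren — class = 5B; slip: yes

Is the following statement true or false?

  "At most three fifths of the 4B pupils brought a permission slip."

'At most three fifths of the 4B pupils brought a permission slip' holds iff |A ∩ B| / |A| ≤ 3/5.
|A| = 17, |A ∩ B| = 10, |A ∖ B| = 7.
|A ∩ B|/|A| = 10/17, so the statement is true.

True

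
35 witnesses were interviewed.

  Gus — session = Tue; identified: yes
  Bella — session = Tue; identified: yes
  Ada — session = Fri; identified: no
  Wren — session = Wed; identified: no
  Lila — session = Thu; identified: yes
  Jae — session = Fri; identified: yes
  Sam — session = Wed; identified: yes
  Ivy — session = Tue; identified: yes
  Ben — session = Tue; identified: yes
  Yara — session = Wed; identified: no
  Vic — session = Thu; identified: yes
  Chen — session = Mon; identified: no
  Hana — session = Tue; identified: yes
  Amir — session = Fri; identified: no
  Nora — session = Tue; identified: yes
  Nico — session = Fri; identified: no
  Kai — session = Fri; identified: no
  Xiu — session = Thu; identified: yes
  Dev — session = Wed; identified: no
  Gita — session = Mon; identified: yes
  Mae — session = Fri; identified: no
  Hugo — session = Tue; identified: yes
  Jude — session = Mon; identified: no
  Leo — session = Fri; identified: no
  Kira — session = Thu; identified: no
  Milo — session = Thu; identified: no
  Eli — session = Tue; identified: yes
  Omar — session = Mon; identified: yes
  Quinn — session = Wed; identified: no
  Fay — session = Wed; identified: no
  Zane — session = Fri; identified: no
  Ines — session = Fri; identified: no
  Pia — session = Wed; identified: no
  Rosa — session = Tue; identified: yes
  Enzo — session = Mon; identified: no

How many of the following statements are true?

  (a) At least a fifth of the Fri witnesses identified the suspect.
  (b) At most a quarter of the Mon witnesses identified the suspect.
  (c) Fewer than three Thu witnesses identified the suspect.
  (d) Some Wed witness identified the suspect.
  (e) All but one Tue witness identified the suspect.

(a) Fri: |A| = 9, |A ∩ B| = 1; needs |A ∩ B| / |A| ≥ 1/5 — false.
(b) Mon: |A| = 5, |A ∩ B| = 2; needs |A ∩ B| / |A| ≤ 1/4 — false.
(c) Thu: |A| = 5, |A ∩ B| = 3; needs |A ∩ B| < 3 — false.
(d) Wed: |A| = 7, |A ∩ B| = 1; needs A ∩ B ≠ ∅ (|A ∩ B| ≥ 1) — true.
(e) Tue: |A| = 9, |A ∩ B| = 9; needs |A ∖ B| = 1 — false.

1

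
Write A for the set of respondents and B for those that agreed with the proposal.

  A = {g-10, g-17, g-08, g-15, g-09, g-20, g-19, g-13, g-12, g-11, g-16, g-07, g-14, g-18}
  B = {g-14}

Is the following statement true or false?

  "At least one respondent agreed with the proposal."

Truth condition: A ∩ B ≠ ∅ (|A ∩ B| ≥ 1).
A (the restrictor) = {g-10, g-17, g-08, g-15, g-09, g-20, g-19, g-13, g-12, g-11, g-16, g-07, g-14, g-18}, |A| = 14.
A ∩ B = {g-14}, so |A ∩ B| = 1.
So the statement is true.

True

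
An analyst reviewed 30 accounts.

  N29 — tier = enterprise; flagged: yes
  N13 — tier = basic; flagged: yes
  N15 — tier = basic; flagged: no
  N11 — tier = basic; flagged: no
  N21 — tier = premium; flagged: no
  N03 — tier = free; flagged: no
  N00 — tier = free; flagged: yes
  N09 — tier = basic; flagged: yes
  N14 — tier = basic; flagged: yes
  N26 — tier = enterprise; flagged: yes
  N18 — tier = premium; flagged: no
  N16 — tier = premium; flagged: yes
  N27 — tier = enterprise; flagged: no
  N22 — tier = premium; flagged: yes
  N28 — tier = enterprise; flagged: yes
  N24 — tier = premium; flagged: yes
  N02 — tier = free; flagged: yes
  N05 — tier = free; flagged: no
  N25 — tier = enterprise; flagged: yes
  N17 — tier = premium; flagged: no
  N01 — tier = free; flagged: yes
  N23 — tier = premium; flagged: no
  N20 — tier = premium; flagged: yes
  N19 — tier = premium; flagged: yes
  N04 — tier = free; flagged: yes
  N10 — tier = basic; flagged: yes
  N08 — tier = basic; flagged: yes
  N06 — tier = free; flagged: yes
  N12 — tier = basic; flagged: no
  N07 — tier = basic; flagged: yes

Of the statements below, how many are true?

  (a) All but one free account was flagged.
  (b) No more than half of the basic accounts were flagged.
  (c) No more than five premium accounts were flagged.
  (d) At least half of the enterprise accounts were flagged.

2

(a) free: |A| = 7, |A ∩ B| = 5; needs |A ∖ B| = 1 — false.
(b) basic: |A| = 9, |A ∩ B| = 6; needs |A ∩ B| ≤ |A ∖ B| — false.
(c) premium: |A| = 9, |A ∩ B| = 5; needs |A ∩ B| ≤ 5 — true.
(d) enterprise: |A| = 5, |A ∩ B| = 4; needs |A ∩ B| ≥ |A ∖ B| — true.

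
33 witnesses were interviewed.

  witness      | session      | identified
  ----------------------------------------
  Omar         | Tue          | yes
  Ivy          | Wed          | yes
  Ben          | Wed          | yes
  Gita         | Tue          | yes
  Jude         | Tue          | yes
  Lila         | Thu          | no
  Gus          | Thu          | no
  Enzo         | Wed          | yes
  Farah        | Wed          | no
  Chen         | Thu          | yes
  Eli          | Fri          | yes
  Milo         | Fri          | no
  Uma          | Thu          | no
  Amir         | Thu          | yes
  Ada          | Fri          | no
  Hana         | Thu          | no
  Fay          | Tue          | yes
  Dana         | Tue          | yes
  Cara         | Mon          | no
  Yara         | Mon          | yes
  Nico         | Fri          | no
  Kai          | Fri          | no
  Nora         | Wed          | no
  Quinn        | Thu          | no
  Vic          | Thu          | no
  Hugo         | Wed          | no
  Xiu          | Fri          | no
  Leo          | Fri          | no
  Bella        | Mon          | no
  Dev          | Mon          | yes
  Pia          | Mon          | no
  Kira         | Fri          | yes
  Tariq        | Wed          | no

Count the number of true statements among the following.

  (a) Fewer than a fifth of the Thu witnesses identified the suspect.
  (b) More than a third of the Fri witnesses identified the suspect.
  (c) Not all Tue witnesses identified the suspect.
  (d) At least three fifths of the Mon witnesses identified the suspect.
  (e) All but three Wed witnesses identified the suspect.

0

(a) Thu: |A| = 8, |A ∩ B| = 2; needs |A ∩ B| / |A| < 1/5 — false.
(b) Fri: |A| = 8, |A ∩ B| = 2; needs |A ∩ B| / |A| > 1/3 — false.
(c) Tue: |A| = 5, |A ∩ B| = 5; needs A ⊄ B (|A ∖ B| ≥ 1) — false.
(d) Mon: |A| = 5, |A ∩ B| = 2; needs |A ∩ B| / |A| ≥ 3/5 — false.
(e) Wed: |A| = 7, |A ∩ B| = 3; needs |A ∖ B| = 3 — false.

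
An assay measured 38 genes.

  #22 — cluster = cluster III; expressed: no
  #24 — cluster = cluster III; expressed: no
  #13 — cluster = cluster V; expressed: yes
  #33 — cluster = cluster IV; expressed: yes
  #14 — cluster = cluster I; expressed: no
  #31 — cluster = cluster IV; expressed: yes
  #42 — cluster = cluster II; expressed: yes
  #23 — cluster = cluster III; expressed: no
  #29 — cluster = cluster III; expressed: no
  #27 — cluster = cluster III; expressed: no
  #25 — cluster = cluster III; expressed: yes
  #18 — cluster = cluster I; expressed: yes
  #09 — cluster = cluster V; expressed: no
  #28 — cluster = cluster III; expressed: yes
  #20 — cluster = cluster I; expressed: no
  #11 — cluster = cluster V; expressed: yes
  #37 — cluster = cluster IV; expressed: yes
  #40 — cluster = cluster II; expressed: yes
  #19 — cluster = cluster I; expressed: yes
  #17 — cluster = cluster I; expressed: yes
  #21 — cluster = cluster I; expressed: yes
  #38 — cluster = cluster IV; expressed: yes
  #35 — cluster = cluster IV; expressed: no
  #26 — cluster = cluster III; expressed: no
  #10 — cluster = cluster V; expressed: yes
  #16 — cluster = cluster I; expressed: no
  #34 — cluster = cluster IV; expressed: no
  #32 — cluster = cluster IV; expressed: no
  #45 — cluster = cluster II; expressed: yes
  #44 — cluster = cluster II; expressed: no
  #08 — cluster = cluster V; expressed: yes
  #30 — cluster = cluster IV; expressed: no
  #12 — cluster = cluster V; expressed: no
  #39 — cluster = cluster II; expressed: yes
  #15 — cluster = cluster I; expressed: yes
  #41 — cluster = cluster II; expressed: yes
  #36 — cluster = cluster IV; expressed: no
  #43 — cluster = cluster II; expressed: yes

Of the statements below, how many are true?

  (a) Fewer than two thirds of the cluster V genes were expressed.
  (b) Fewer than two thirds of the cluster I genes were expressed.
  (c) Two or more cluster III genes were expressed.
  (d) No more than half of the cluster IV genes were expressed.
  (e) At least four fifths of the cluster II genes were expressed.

(a) cluster V: |A| = 6, |A ∩ B| = 4; needs |A ∩ B| / |A| < 2/3 — false.
(b) cluster I: |A| = 8, |A ∩ B| = 5; needs |A ∩ B| / |A| < 2/3 — true.
(c) cluster III: |A| = 8, |A ∩ B| = 2; needs |A ∩ B| ≥ 2 — true.
(d) cluster IV: |A| = 9, |A ∩ B| = 4; needs |A ∩ B| ≤ |A ∖ B| — true.
(e) cluster II: |A| = 7, |A ∩ B| = 6; needs |A ∩ B| / |A| ≥ 4/5 — true.

4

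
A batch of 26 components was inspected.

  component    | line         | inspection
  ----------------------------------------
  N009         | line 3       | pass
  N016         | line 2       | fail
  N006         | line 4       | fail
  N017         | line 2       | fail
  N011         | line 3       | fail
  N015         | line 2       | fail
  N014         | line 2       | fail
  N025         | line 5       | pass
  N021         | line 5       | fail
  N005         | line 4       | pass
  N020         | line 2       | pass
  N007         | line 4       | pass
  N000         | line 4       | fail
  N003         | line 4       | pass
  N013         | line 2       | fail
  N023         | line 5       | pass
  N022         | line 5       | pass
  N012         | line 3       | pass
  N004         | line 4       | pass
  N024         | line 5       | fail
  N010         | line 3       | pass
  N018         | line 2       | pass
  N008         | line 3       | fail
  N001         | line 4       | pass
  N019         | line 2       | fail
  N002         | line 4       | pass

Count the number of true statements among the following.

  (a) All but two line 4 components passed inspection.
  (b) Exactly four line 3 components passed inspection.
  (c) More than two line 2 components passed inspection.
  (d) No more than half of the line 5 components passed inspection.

(a) line 4: |A| = 8, |A ∩ B| = 6; needs |A ∖ B| = 2 — true.
(b) line 3: |A| = 5, |A ∩ B| = 3; needs |A ∩ B| = 4 — false.
(c) line 2: |A| = 8, |A ∩ B| = 2; needs |A ∩ B| > 2 — false.
(d) line 5: |A| = 5, |A ∩ B| = 3; needs |A ∩ B| ≤ |A ∖ B| — false.

1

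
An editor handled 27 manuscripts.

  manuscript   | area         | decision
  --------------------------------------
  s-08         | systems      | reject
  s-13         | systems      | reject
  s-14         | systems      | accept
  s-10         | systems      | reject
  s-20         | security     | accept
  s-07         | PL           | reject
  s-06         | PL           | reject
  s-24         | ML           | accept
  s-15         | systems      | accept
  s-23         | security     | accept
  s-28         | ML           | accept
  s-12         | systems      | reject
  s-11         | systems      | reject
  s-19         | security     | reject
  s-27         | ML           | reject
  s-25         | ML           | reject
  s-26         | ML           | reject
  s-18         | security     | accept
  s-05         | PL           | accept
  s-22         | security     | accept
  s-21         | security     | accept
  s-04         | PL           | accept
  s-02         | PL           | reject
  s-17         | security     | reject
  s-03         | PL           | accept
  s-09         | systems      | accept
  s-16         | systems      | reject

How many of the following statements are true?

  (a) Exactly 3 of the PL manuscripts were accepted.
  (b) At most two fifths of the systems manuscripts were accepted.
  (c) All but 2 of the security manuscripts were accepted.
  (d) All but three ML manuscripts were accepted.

(a) PL: |A| = 6, |A ∩ B| = 3; needs |A ∩ B| = 3 — true.
(b) systems: |A| = 9, |A ∩ B| = 3; needs |A ∩ B| / |A| ≤ 2/5 — true.
(c) security: |A| = 7, |A ∩ B| = 5; needs |A ∖ B| = 2 — true.
(d) ML: |A| = 5, |A ∩ B| = 2; needs |A ∖ B| = 3 — true.

4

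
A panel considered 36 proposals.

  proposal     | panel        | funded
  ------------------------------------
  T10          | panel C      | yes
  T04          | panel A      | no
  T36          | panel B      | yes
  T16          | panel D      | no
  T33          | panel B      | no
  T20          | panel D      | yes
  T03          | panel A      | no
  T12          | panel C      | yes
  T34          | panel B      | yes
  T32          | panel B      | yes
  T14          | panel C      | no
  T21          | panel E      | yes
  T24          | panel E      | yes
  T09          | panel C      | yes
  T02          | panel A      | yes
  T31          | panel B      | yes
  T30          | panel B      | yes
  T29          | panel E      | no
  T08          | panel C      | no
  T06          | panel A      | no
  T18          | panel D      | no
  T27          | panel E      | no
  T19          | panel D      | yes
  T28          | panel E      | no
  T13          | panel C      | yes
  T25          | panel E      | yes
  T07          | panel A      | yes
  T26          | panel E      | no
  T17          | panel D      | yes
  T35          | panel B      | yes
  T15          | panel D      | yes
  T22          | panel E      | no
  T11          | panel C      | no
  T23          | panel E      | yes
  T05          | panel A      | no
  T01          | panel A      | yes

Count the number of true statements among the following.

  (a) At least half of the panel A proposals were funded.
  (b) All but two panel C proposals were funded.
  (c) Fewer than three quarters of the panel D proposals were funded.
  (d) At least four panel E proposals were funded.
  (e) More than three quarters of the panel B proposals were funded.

(a) panel A: |A| = 7, |A ∩ B| = 3; needs |A ∩ B| ≥ |A ∖ B| — false.
(b) panel C: |A| = 7, |A ∩ B| = 4; needs |A ∖ B| = 2 — false.
(c) panel D: |A| = 6, |A ∩ B| = 4; needs |A ∩ B| / |A| < 3/4 — true.
(d) panel E: |A| = 9, |A ∩ B| = 4; needs |A ∩ B| ≥ 4 — true.
(e) panel B: |A| = 7, |A ∩ B| = 6; needs |A ∩ B| / |A| > 3/4 — true.

3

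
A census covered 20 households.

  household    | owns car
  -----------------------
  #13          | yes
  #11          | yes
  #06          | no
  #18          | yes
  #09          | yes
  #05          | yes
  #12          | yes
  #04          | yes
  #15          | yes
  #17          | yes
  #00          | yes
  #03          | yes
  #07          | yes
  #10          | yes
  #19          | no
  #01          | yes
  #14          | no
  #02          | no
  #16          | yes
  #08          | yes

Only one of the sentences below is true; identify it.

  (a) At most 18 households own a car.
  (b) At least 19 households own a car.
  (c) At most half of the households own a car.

(a)

|A| = 20, |A ∩ B| = 16, |A ∖ B| = 4.
(a) requires |A ∩ B| ≤ 18: true.
(b) requires |A ∩ B| ≥ 19: false.
(c) requires |A ∩ B| ≤ |A ∖ B|: false.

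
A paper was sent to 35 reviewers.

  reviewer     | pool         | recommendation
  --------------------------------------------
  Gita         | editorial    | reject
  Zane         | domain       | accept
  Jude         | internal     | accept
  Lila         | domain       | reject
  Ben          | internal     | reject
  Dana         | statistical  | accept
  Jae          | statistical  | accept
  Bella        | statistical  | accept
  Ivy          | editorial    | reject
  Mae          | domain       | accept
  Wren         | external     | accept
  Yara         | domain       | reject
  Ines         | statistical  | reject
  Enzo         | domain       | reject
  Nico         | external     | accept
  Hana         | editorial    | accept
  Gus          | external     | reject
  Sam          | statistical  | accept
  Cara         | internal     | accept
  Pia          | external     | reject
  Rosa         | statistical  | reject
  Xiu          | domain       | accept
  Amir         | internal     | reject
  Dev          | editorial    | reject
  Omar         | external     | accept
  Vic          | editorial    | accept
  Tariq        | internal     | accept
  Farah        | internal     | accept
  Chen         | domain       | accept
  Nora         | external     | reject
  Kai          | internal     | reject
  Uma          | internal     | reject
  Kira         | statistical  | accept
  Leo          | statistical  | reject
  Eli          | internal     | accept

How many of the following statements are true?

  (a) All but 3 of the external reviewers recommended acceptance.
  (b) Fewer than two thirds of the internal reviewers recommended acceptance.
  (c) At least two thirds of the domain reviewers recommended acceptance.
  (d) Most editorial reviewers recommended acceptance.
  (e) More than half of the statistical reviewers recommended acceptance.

3

(a) external: |A| = 6, |A ∩ B| = 3; needs |A ∖ B| = 3 — true.
(b) internal: |A| = 9, |A ∩ B| = 5; needs |A ∩ B| / |A| < 2/3 — true.
(c) domain: |A| = 7, |A ∩ B| = 4; needs |A ∩ B| / |A| ≥ 2/3 — false.
(d) editorial: |A| = 5, |A ∩ B| = 2; needs |A ∩ B| > |A ∖ B| — false.
(e) statistical: |A| = 8, |A ∩ B| = 5; needs |A ∩ B| > |A ∖ B| — true.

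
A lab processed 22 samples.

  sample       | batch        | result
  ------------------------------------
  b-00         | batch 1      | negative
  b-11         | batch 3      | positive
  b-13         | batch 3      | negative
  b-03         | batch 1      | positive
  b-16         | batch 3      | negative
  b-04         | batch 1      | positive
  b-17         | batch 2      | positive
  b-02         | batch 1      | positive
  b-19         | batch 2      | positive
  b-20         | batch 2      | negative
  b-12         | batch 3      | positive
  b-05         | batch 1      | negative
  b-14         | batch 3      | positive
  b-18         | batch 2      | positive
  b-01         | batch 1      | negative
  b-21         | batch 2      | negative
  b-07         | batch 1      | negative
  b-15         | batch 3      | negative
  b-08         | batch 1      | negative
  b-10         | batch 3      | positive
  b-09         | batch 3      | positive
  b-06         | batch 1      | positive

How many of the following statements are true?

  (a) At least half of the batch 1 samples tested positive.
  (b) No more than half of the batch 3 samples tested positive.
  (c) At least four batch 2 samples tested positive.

0

(a) batch 1: |A| = 9, |A ∩ B| = 4; needs |A ∩ B| ≥ |A ∖ B| — false.
(b) batch 3: |A| = 8, |A ∩ B| = 5; needs |A ∩ B| ≤ |A ∖ B| — false.
(c) batch 2: |A| = 5, |A ∩ B| = 3; needs |A ∩ B| ≥ 4 — false.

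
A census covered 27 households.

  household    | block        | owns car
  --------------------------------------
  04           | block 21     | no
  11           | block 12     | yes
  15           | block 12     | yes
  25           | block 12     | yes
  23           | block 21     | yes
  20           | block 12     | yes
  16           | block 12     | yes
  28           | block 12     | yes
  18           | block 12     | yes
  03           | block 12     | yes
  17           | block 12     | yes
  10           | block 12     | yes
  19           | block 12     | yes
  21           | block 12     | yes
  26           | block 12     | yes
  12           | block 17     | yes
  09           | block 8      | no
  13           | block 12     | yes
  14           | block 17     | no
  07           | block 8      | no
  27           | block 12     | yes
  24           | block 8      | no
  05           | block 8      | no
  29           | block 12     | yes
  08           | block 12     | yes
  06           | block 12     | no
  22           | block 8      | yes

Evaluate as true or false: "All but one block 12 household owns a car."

'All but one block 12 household owns a car' holds iff |A ∖ B| = 1.
|A| = 18, |A ∩ B| = 17, |A ∖ B| = 1.
|A ∖ B| = 1, so the statement is true.

True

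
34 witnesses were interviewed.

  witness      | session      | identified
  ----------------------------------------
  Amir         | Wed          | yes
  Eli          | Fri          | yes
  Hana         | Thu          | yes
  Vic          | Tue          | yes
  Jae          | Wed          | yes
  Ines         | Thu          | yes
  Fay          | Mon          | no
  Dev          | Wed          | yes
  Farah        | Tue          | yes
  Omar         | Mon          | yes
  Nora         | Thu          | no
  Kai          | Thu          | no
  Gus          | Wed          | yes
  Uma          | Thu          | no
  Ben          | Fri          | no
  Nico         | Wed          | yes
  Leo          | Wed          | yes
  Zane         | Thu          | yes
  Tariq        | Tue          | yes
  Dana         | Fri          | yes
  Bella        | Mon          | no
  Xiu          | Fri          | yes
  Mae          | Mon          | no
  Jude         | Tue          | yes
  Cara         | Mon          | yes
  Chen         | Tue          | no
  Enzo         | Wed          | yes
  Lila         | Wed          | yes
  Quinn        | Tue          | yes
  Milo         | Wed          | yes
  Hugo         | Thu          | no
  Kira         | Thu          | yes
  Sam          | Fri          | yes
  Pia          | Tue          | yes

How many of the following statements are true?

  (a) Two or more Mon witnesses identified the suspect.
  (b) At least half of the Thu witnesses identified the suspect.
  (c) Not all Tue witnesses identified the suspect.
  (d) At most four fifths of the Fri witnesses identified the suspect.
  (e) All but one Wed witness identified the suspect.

(a) Mon: |A| = 5, |A ∩ B| = 2; needs |A ∩ B| ≥ 2 — true.
(b) Thu: |A| = 8, |A ∩ B| = 4; needs |A ∩ B| ≥ |A ∖ B| — true.
(c) Tue: |A| = 7, |A ∩ B| = 6; needs A ⊄ B (|A ∖ B| ≥ 1) — true.
(d) Fri: |A| = 5, |A ∩ B| = 4; needs |A ∩ B| / |A| ≤ 4/5 — true.
(e) Wed: |A| = 9, |A ∩ B| = 9; needs |A ∖ B| = 1 — false.

4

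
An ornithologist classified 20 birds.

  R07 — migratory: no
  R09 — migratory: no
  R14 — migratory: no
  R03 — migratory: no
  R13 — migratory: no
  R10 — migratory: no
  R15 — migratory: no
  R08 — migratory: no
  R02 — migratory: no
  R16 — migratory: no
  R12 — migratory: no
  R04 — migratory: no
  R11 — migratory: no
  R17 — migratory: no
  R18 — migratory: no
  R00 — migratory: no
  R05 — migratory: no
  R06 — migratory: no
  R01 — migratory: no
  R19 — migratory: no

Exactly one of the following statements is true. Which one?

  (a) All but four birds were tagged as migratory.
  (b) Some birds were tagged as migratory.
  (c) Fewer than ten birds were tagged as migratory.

|A| = 20, |A ∩ B| = 0, |A ∖ B| = 20.
(a) requires |A ∖ B| = 4: false.
(b) requires A ∩ B ≠ ∅ (|A ∩ B| ≥ 1): false.
(c) requires |A ∩ B| < 10: true.

(c)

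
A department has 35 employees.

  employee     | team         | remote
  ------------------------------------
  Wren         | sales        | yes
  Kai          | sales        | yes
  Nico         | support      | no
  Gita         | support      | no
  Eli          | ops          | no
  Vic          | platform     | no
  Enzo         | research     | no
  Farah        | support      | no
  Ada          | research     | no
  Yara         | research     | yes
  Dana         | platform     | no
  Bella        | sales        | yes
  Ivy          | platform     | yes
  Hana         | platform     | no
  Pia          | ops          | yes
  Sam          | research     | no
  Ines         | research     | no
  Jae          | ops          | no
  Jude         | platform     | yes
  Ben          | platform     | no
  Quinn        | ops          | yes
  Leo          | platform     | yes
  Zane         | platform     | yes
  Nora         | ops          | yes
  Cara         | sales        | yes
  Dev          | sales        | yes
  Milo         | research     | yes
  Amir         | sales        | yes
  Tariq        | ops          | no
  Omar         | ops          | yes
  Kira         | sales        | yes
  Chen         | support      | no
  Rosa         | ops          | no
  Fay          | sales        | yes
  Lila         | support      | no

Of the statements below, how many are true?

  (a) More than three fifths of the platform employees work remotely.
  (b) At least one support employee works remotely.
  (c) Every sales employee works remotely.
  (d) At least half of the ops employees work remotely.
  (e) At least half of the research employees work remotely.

(a) platform: |A| = 8, |A ∩ B| = 4; needs |A ∩ B| / |A| > 3/5 — false.
(b) support: |A| = 5, |A ∩ B| = 0; needs A ∩ B ≠ ∅ (|A ∩ B| ≥ 1) — false.
(c) sales: |A| = 8, |A ∩ B| = 8; needs A ⊆ B, i.e. every element of A is in B (|A ∖ B| = 0) — true.
(d) ops: |A| = 8, |A ∩ B| = 4; needs |A ∩ B| ≥ |A ∖ B| — true.
(e) research: |A| = 6, |A ∩ B| = 2; needs |A ∩ B| ≥ |A ∖ B| — false.

2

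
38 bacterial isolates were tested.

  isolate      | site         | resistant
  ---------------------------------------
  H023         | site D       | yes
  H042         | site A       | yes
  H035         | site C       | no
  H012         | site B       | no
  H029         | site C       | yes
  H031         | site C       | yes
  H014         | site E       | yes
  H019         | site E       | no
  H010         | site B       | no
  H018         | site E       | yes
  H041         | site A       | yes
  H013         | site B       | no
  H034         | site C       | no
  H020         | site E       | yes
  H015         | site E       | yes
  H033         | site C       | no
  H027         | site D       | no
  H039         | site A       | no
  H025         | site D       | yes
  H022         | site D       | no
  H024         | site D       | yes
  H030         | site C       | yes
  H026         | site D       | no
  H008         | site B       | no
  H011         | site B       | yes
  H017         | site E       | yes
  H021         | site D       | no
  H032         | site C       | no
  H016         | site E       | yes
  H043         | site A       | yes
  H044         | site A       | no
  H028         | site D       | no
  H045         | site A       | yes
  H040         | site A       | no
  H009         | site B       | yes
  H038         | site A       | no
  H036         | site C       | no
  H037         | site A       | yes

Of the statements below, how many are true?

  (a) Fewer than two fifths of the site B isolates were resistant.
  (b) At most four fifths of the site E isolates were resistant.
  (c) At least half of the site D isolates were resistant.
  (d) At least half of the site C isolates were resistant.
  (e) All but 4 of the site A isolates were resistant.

2

(a) site B: |A| = 6, |A ∩ B| = 2; needs |A ∩ B| / |A| < 2/5 — true.
(b) site E: |A| = 7, |A ∩ B| = 6; needs |A ∩ B| / |A| ≤ 4/5 — false.
(c) site D: |A| = 8, |A ∩ B| = 3; needs |A ∩ B| ≥ |A ∖ B| — false.
(d) site C: |A| = 8, |A ∩ B| = 3; needs |A ∩ B| ≥ |A ∖ B| — false.
(e) site A: |A| = 9, |A ∩ B| = 5; needs |A ∖ B| = 4 — true.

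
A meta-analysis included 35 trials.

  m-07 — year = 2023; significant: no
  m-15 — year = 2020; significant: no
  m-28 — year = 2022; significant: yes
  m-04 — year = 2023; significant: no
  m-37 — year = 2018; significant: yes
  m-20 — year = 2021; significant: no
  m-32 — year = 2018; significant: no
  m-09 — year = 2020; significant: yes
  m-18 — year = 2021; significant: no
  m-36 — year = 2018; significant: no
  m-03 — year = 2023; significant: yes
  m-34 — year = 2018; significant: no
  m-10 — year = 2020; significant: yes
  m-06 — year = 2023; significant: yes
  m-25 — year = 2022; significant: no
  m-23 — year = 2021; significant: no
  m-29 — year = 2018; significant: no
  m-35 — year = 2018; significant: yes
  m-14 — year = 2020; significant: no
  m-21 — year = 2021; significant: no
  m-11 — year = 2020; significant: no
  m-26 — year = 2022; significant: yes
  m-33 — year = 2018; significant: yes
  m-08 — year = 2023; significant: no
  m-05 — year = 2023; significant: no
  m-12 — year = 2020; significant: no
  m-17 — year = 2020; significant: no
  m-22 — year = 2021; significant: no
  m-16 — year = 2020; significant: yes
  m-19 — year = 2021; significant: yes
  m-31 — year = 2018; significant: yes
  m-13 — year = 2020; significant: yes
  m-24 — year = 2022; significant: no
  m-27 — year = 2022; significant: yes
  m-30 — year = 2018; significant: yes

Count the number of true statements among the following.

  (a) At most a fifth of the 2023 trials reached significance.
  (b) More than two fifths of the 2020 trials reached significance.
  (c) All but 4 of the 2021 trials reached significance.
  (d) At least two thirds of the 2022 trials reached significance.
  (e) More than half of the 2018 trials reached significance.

2

(a) 2023: |A| = 6, |A ∩ B| = 2; needs |A ∩ B| / |A| ≤ 1/5 — false.
(b) 2020: |A| = 9, |A ∩ B| = 4; needs |A ∩ B| / |A| > 2/5 — true.
(c) 2021: |A| = 6, |A ∩ B| = 1; needs |A ∖ B| = 4 — false.
(d) 2022: |A| = 5, |A ∩ B| = 3; needs |A ∩ B| / |A| ≥ 2/3 — false.
(e) 2018: |A| = 9, |A ∩ B| = 5; needs |A ∩ B| > |A ∖ B| — true.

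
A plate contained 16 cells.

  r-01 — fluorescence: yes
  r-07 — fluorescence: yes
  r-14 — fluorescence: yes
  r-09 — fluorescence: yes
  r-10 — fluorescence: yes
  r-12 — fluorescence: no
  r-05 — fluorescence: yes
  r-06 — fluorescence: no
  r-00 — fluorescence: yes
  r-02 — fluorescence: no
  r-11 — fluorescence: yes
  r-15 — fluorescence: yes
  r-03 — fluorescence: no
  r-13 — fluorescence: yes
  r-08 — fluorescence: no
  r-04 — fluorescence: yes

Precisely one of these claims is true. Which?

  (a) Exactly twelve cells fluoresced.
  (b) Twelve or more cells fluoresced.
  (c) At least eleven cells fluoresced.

(c)

|A| = 16, |A ∩ B| = 11, |A ∖ B| = 5.
(a) requires |A ∩ B| = 12: false.
(b) requires |A ∩ B| ≥ 12: false.
(c) requires |A ∩ B| ≥ 11: true.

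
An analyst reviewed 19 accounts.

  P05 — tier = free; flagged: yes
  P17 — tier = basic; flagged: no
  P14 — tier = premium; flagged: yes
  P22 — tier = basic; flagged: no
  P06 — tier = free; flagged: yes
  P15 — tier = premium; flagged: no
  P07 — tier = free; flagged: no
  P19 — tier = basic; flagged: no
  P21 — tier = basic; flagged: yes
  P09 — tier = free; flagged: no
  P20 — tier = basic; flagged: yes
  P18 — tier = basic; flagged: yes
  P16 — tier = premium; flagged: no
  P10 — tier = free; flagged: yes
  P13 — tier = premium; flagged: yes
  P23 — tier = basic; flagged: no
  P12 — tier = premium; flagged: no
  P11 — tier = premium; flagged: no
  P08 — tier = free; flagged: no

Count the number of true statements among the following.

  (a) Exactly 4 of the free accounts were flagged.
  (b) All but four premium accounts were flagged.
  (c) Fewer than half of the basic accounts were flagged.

2

(a) free: |A| = 6, |A ∩ B| = 3; needs |A ∩ B| = 4 — false.
(b) premium: |A| = 6, |A ∩ B| = 2; needs |A ∖ B| = 4 — true.
(c) basic: |A| = 7, |A ∩ B| = 3; needs |A ∩ B| < |A ∖ B| — true.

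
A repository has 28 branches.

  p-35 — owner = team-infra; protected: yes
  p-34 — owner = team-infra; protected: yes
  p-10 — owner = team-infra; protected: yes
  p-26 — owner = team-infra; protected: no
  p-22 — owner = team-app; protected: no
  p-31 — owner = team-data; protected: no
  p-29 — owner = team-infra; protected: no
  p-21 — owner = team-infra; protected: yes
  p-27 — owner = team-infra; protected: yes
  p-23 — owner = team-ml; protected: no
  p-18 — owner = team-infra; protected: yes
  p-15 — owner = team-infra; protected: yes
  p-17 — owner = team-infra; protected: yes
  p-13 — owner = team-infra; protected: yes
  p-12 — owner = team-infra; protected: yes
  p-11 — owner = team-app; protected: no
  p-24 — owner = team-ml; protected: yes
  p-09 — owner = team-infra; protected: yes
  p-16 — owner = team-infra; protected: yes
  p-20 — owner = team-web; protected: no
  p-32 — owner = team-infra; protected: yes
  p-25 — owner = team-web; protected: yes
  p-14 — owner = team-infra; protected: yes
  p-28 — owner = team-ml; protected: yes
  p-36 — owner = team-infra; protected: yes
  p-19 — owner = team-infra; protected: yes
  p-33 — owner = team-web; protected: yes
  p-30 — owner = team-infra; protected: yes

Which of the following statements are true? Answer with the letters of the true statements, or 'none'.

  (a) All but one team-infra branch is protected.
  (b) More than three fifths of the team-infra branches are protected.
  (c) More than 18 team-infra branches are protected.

(b)

|A| = 19, |A ∩ B| = 17, |A ∖ B| = 2.
(a) |A ∖ B| = 1: fails.
(b) |A ∩ B| / |A| > 3/5: holds.
(c) |A ∩ B| > 18: fails.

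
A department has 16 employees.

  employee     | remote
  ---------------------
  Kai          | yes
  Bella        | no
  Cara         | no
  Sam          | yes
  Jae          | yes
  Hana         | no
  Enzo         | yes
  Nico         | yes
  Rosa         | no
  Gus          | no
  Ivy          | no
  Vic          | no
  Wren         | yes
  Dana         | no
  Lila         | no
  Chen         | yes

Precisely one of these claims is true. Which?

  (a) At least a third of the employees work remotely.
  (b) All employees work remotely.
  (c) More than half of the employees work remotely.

(a)

|A| = 16, |A ∩ B| = 7, |A ∖ B| = 9.
(a) requires |A ∩ B| / |A| ≥ 1/3: true.
(b) requires A ⊆ B, i.e. every element of A is in B (|A ∖ B| = 0): false.
(c) requires |A ∩ B| > |A ∖ B|: false.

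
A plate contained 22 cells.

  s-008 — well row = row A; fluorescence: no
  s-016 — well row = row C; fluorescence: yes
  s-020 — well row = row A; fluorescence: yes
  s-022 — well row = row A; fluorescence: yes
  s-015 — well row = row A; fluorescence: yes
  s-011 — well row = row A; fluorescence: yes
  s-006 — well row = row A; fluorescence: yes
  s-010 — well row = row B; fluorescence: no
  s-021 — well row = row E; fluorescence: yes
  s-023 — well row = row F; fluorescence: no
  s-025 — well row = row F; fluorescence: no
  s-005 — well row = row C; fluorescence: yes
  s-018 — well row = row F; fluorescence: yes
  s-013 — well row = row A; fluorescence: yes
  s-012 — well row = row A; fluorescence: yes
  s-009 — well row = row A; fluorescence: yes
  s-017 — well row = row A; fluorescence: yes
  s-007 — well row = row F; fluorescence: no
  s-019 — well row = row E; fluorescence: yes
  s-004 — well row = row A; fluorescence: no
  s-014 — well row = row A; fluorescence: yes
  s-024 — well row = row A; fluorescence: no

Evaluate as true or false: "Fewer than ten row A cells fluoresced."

'Fewer than ten row A cells fluoresced' holds iff |A ∩ B| < 10.
A (the restrictor) = {s-008, s-020, s-022, s-015, s-011, s-006, s-013, s-012, s-009, s-017, s-004, s-014, s-024}, |A| = 13.
A ∩ B = {s-020, s-022, s-015, s-011, s-006, s-013, s-012, s-009, s-017, s-014}, so |A ∩ B| = 10.
|A ∩ B| = 10, so the statement is false.

False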